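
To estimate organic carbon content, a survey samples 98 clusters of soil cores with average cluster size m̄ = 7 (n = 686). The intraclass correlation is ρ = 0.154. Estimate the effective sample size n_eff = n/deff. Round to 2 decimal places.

356.55

deff = 1 + (7 − 1)·0.154 = 1 + 0.924 = 1.924.
n_eff = 686 / 1.924 = 356.55.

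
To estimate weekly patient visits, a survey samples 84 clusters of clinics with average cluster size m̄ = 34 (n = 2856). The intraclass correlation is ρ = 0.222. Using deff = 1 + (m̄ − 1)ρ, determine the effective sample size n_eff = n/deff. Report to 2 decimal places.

343.02

deff = 1 + (34 − 1)·0.222 = 1 + 7.326 = 8.326.
n_eff = 2856 / 8.326 = 343.02.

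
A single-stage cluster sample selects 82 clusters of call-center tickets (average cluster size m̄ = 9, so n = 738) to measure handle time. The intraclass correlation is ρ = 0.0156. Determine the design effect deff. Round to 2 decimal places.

1.12

deff = 1 + (9 − 1)·0.0156 = 1 + 0.1248 = 1.1248.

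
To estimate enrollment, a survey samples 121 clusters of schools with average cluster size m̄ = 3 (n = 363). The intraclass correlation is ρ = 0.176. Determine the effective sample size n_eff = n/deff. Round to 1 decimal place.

268.5

deff = 1 + (3 − 1)·0.176 = 1 + 0.352 = 1.352.
n_eff = 363 / 1.352 = 268.5.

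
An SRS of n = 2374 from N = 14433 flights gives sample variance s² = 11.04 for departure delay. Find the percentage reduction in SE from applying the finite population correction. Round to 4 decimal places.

f = n/N = 2374/14433 = 0.16448417.
SE_no-fpc = √(s²/n) = 0.068193688; SE_fpc = √((1−f)s²/n) = 0.062333501.
Ratio = √(1−f) = 0.91406555. Reduction = 100·(1 − 0.91406555) = 8.5934%.

8.5934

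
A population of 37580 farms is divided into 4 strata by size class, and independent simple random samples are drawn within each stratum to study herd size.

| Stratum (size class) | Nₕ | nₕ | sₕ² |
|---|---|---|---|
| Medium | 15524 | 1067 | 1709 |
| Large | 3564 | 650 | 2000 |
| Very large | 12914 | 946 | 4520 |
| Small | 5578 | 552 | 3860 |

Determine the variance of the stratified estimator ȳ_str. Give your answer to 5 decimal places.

Var(ȳ_str) = Σₕ Wₕ²(1 − fₕ)sₕ²/nₕ with Wₕ = Nₕ/N, N = 37580.
Medium: Wₕ = 0.41309207; term = 0.41309207²·(1 − 0.06873229)·1709/1067 = 0.25453406.
Large: Wₕ = 0.09483768; term = 0.09483768²·(1 − 0.18237935)·2000/650 = 0.022627175.
Very large: Wₕ = 0.34364023; term = 0.34364023²·(1 − 0.07325383)·4520/946 = 0.52289695.
Small: Wₕ = 0.14843002; term = 0.14843002²·(1 − 0.09896020)·3860/552 = 0.13881477.
Sum = 0.93887296.

0.93887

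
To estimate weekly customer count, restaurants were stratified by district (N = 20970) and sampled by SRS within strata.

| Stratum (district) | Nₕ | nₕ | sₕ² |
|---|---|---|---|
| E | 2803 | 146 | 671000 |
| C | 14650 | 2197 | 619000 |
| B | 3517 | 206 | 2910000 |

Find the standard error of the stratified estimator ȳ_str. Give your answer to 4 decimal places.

23.8496

Var(ȳ_str) = Σₕ Wₕ²(1 − fₕ)sₕ²/nₕ with Wₕ = Nₕ/N, N = 20970.
E: Wₕ = 0.13366714; term = 0.13366714²·(1 − 0.05208705)·671000/146 = 77.837245.
C: Wₕ = 0.69861707; term = 0.69861707²·(1 − 0.14996587)·619000/2197 = 116.88946.
B: Wₕ = 0.16771578; term = 0.16771578²·(1 − 0.05857265)·2910000/206 = 374.07653.
Sum = 568.80324.
SE = √(568.80324) = 23.8496.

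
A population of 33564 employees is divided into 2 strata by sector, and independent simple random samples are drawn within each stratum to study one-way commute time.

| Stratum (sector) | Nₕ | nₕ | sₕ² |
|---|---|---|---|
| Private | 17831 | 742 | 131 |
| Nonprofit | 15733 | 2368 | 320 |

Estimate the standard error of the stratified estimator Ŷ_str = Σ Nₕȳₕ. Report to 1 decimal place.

Var(Ŷ_str) = Σₕ Nₕ²(1 − fₕ)sₕ²/nₕ.
Private: 17831²·(1 − 742/17831)·131/742 = 5.3797208 × 10^7.
Nonprofit: 15733²·(1 − 2368/15733)·320/2368 = 2.8415074 × 10^7.
Sum = 8.2212282 × 10^7.
SE = √(8.2212282 × 10^7) = 9067.1.

9067.1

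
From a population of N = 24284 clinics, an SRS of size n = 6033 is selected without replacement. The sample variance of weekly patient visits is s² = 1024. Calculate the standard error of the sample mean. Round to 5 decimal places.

Under SRS without replacement, Var(ȳ) = (1 − f)·s²/n with f = n/N = 6033/24284 = 0.24843518.
Var(ȳ) = (1 − 0.24843518)·1024/6033 = 0.75156482·0.16973313 = 0.12756545.
SE(ȳ) = √(0.12756545) = 0.35716.

0.35716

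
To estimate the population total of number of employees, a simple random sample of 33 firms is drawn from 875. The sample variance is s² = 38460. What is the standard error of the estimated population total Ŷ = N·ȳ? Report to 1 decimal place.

Var(Ŷ) = N²·Var(ȳ) = N²·(1 − n/N)·s²/n.
f = 33/875 = 0.03771429; Var(ȳ) = 0.96228571·38460/33 = 1121.5003.
Var(Ŷ) = 875² · 1121.5003 = 8.5864867 × 10^8.
SE(Ŷ) = √(8.5864867 × 10^8) = 29302.7.

29302.7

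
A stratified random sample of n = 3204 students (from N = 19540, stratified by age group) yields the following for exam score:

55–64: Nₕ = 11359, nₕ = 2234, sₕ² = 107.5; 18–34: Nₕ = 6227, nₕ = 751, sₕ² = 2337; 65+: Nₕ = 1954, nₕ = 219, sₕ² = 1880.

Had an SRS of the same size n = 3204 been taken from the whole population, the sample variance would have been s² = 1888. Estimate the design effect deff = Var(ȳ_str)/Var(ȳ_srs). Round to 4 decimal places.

0.7454

Var(ȳ_str) = Σ Wₕ²(1−fₕ)sₕ²/nₕ with Wₕ = Nₕ/19540:
  55–64: (11359/19540)²·(1−2234/11359)·107.5/2234 = 0.013063187
  18–34: (6227/19540)²·(1−751/6227)·2337/751 = 0.27791498
  65+: (1954/19540)²·(1−219/1954)·1880/219 = 0.076223459
  → Var(ȳ_str) = 0.36720163.
Var(ȳ_srs) = (1 − 3204/19540)·1888/3204 = 0.49264111.
deff = 0.36720163 / 0.49264111 = 0.7454.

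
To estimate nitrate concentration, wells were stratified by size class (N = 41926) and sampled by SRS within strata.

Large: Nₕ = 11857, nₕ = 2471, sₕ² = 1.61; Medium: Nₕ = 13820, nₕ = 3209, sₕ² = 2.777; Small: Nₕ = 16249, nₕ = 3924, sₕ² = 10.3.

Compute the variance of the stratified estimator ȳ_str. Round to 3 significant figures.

Var(ȳ_str) = Σₕ Wₕ²(1 − fₕ)sₕ²/nₕ with Wₕ = Nₕ/N, N = 41926.
Large: Wₕ = 0.28280780; term = 0.28280780²·(1 − 0.20840010)·1.61/2471 = 4.125168 × 10^-5.
Medium: Wₕ = 0.32962839; term = 0.32962839²·(1 − 0.23219971)·2.777/3209 = 7.2194425 × 10^-5.
Small: Wₕ = 0.38756380; term = 0.38756380²·(1 − 0.24149178)·10.3/3924 = 2.9905766 × 10^-4.
Sum = 4.1250377 × 10^-4.

4.13 × 10^-4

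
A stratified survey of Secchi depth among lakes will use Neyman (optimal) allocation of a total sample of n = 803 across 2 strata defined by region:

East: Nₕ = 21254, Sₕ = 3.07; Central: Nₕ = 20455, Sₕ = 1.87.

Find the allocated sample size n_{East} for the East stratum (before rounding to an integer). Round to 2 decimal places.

Neyman allocation: nₕ = n·NₕSₕ / Σⱼ NⱼSⱼ.
Σ NⱼSⱼ = 21254·3.07 + 20455·1.87 = 103500.63.
n_{East} = 803·21254·3.07 / 103500.63 = 506.23.

506.23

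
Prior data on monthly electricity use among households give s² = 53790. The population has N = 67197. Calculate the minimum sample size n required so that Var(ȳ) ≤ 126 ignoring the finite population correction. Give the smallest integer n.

Without fpc, n₀ = s²/D = 53790/126 = 426.9048.
Rounding up, n = 427.

427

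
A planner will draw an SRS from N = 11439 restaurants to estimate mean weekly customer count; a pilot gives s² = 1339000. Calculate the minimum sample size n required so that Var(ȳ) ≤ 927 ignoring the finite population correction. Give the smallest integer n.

1445

Without fpc, n₀ = s²/D = 1339000/927 = 1444.4444.
Rounding up, n = 1445.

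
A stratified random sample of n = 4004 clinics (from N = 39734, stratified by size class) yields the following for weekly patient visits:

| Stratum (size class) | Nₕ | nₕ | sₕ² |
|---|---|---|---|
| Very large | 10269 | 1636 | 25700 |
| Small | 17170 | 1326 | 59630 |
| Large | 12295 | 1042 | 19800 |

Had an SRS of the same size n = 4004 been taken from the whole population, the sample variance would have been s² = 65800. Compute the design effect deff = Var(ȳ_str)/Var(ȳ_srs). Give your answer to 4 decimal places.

0.6967

Var(ȳ_str) = Σ Wₕ²(1−fₕ)sₕ²/nₕ with Wₕ = Nₕ/39734:
  Very large: (10269/39734)²·(1−1636/10269)·25700/1636 = 0.88209456
  Small: (17170/39734)²·(1−1326/17170)·59630/1326 = 7.7487534
  Large: (12295/39734)²·(1−1042/12295)·19800/1042 = 1.6652128
  → Var(ȳ_str) = 10.296061.
Var(ȳ_srs) = (1 − 4004/39734)·65800/4004 = 14.777554.
deff = 10.296061 / 14.777554 = 0.6967.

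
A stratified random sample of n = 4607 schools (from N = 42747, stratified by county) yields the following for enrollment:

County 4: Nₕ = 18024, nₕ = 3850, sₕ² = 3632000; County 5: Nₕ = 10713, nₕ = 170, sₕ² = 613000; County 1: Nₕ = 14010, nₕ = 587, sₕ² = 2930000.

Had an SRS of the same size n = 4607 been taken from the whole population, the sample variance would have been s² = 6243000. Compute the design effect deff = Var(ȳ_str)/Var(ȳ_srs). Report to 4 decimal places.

Var(ȳ_str) = Σ Wₕ²(1−fₕ)sₕ²/nₕ with Wₕ = Nₕ/42747:
  County 4: (18024/42747)²·(1−3850/18024)·3632000/3850 = 131.89169
  County 5: (10713/42747)²·(1−170/10713)·613000/170 = 222.8823
  County 1: (14010/42747)²·(1−587/14010)·2930000/587 = 513.69574
  → Var(ȳ_str) = 868.46973.
Var(ȳ_srs) = (1 − 4607/42747)·6243000/4607 = 1209.0664.
deff = 868.46973 / 1209.0664 = 0.7183.

0.7183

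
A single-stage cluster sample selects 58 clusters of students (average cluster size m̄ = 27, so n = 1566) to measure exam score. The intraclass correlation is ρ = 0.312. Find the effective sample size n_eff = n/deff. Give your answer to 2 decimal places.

deff = 1 + (27 − 1)·0.312 = 1 + 8.112 = 9.112.
n_eff = 1566 / 9.112 = 171.86.

171.86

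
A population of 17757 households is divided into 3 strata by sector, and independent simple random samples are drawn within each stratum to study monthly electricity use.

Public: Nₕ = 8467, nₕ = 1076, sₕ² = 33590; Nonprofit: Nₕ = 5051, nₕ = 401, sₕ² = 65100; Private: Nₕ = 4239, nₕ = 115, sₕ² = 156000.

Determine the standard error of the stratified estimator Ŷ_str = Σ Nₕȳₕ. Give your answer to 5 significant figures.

Var(Ŷ_str) = Σₕ Nₕ²(1 − fₕ)sₕ²/nₕ.
Public: 8467²·(1 − 1076/8467)·33590/1076 = 1.9535768 × 10^9.
Nonprofit: 5051²·(1 − 401/5051)·65100/401 = 3.8130012 × 10^9.
Private: 4239²·(1 − 115/4239)·156000/115 = 2.3714219 × 10^10.
Sum = 2.9480797 × 10^10.
SE = √(2.9480797 × 10^10) = 171700.

171700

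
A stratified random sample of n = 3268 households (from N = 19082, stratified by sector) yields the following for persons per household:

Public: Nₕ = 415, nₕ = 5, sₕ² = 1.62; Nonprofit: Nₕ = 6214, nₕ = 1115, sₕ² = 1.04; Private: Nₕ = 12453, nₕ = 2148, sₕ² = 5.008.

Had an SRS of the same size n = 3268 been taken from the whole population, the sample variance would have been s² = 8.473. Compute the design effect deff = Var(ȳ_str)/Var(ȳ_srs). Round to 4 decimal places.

Var(ȳ_str) = Σ Wₕ²(1−fₕ)sₕ²/nₕ with Wₕ = Nₕ/19082:
  Public: (415/19082)²·(1−5/415)·1.62/5 = 1.5140115 × 10^-4
  Nonprofit: (6214/19082)²·(1−1115/6214)·1.04/1115 = 8.1164656 × 10^-5
  Private: (12453/19082)²·(1−2148/12453)·5.008/2148 = 8.2168289 × 10^-4
  → Var(ȳ_str) = 0.0010542487.
Var(ȳ_srs) = (1 − 3268/19082)·8.473/3268 = 0.0021486862.
deff = 0.0010542487 / 0.0021486862 = 0.4906.

0.4906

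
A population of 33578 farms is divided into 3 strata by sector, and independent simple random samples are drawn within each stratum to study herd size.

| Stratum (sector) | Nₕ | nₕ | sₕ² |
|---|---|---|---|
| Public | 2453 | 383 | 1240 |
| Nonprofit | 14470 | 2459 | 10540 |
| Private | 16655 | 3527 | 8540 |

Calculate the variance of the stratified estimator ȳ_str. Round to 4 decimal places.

Var(ȳ_str) = Σₕ Wₕ²(1 − fₕ)sₕ²/nₕ with Wₕ = Nₕ/N, N = 33578.
Public: Wₕ = 0.07305379; term = 0.07305379²·(1 − 0.15613534)·1240/383 = 0.014580793.
Nonprofit: Wₕ = 0.43093692; term = 0.43093692²·(1 − 0.16993780)·10540/2459 = 0.66072407.
Private: Wₕ = 0.49600929; term = 0.49600929²·(1 − 0.21176824)·8540/3527 = 0.46955446.
Sum = 1.1448593.

1.1449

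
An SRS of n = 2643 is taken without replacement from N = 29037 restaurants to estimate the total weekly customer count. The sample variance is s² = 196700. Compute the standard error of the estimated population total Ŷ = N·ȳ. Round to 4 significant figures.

Var(Ŷ) = N²·Var(ȳ) = N²·(1 − n/N)·s²/n.
f = 2643/29037 = 0.09102180; Var(ȳ) = 0.90897820·196700/2643 = 67.648888.
Var(Ŷ) = 29037² · 67.648888 = 5.7037982 × 10^10.
SE(Ŷ) = √(5.7037982 × 10^10) = 238800.

238800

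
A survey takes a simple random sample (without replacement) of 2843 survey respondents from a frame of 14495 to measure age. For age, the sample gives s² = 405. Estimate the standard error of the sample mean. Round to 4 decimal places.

0.3384

Under SRS without replacement, Var(ȳ) = (1 − f)·s²/n with f = n/N = 2843/14495 = 0.19613660.
Var(ȳ) = (1 − 0.19613660)·405/2843 = 0.80386340·0.14245515 = 0.11451448.
SE(ȳ) = √(0.11451448) = 0.3384.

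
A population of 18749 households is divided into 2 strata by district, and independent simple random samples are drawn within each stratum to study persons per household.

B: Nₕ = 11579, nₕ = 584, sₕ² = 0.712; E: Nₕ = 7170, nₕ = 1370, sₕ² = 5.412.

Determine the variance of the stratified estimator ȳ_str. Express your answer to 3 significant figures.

9.09 × 10^-4

Var(ȳ_str) = Σₕ Wₕ²(1 − fₕ)sₕ²/nₕ with Wₕ = Nₕ/N, N = 18749.
B: Wₕ = 0.61757960; term = 0.61757960²·(1 − 0.05043613)·0.712/584 = 4.4154728 × 10^-4.
E: Wₕ = 0.38242040; term = 0.38242040²·(1 − 0.19107392)·5.412/1370 = 4.6733483 × 10^-4.
Sum = 9.0888211 × 10^-4.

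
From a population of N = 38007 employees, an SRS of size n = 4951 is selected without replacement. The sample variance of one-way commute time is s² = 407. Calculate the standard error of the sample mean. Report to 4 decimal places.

0.2674

Under SRS without replacement, Var(ȳ) = (1 − f)·s²/n with f = n/N = 4951/38007 = 0.13026548.
Var(ȳ) = (1 − 0.13026548)·407/4951 = 0.86973452·0.082205615 = 0.071497061.
SE(ȳ) = √(0.071497061) = 0.2674.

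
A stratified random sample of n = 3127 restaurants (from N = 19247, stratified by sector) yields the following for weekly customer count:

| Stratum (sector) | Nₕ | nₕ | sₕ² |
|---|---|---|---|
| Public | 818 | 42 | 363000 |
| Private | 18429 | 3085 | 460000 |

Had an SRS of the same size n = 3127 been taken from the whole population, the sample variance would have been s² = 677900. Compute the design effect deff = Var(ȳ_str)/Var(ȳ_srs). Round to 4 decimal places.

0.7084

Var(ȳ_str) = Σ Wₕ²(1−fₕ)sₕ²/nₕ with Wₕ = Nₕ/19247:
  Public: (818/19247)²·(1−42/818)·363000/42 = 14.8097
  Private: (18429/19247)²·(1−3085/18429)·460000/3085 = 113.81957
  → Var(ȳ_str) = 128.62927.
Var(ȳ_srs) = (1 − 3127/19247)·677900/3127 = 181.56818.
deff = 128.62927 / 181.56818 = 0.7084.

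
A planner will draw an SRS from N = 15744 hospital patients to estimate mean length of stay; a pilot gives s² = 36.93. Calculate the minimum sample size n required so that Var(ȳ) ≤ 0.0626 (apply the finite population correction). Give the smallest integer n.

569

Without fpc, n₀ = s²/D = 36.93/0.0626 = 589.9361.
With fpc, (1 − n/N)·s²/n ≤ D requires n ≥ n₀/(1 + n₀/N) = 589.9361/(1 + 589.9361/15744) = 568.6293.
Rounding up, n = 569.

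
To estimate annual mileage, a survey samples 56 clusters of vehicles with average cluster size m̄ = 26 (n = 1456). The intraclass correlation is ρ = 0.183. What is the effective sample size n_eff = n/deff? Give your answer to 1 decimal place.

261.2

deff = 1 + (26 − 1)·0.183 = 1 + 4.575 = 5.575.
n_eff = 1456 / 5.575 = 261.2.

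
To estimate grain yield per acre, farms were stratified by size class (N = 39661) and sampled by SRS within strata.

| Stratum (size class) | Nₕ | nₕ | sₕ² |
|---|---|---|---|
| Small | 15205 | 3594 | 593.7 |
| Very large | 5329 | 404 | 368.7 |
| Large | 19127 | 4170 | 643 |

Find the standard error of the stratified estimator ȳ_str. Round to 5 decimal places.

Var(ȳ_str) = Σₕ Wₕ²(1 − fₕ)sₕ²/nₕ with Wₕ = Nₕ/N, N = 39661.
Small: Wₕ = 0.38337410; term = 0.38337410²·(1 − 0.23636962)·593.7/3594 = 0.01854034.
Very large: Wₕ = 0.13436373; term = 0.13436373²·(1 − 0.07581160)·368.7/404 = 0.015227072.
Large: Wₕ = 0.48226217; term = 0.48226217²·(1 − 0.21801642)·643/4170 = 0.028043935.
Sum = 0.061811347.
SE = √(0.061811347) = 0.24862.

0.24862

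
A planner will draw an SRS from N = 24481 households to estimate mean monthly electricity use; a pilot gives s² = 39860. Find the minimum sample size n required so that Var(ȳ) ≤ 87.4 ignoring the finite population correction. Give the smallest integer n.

Without fpc, n₀ = s²/D = 39860/87.4 = 456.0641.
Rounding up, n = 457.

457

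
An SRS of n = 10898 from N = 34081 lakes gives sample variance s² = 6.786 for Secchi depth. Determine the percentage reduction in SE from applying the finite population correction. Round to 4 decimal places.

f = n/N = 10898/34081 = 0.31976761.
SE_no-fpc = √(s²/n) = 0.024953618; SE_fpc = √((1−f)s²/n) = 0.020580797.
Ratio = √(1−f) = 0.82476202. Reduction = 100·(1 − 0.82476202) = 17.5238%.

17.5238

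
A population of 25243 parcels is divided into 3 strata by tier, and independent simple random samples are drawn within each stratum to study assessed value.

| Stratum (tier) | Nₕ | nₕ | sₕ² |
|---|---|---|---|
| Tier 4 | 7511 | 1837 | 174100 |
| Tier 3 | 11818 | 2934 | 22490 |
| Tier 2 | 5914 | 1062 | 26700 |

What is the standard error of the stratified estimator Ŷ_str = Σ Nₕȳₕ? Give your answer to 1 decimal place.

74600.5

Var(Ŷ_str) = Σₕ Nₕ²(1 − fₕ)sₕ²/nₕ.
Tier 4: 7511²·(1 − 1837/7511)·174100/1837 = 4.0390266 × 10^9.
Tier 3: 11818²·(1 − 2934/11818)·22490/2934 = 8.0478872 × 10^8.
Tier 2: 5914²·(1 − 1062/5914)·26700/1062 = 7.2142113 × 10^8.
Sum = 5.5652365 × 10^9.
SE = √(5.5652365 × 10^9) = 74600.5.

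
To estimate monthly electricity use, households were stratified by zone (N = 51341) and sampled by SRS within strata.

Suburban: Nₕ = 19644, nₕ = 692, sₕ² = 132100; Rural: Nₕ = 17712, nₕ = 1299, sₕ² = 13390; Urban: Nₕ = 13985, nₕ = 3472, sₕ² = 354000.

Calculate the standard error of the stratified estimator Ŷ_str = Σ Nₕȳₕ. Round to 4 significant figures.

298400

Var(Ŷ_str) = Σₕ Nₕ²(1 − fₕ)sₕ²/nₕ.
Suburban: 19644²·(1 − 692/19644)·132100/692 = 7.1069244 × 10^10.
Rural: 17712²·(1 − 1299/17712)·13390/1299 = 2.9965877 × 10^9.
Urban: 13985²·(1 − 3472/13985)·354000/3472 = 1.4990381 × 10^10.
Sum = 8.9056213 × 10^10.
SE = √(8.9056213 × 10^10) = 298400.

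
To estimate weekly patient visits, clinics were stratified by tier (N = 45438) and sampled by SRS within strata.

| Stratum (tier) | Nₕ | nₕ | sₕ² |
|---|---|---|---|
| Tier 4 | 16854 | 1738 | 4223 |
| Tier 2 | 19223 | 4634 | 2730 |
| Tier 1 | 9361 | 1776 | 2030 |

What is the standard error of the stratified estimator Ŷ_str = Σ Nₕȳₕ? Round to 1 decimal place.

29417.7

Var(Ŷ_str) = Σₕ Nₕ²(1 − fₕ)sₕ²/nₕ.
Tier 4: 16854²·(1 − 1738/16854)·4223/1738 = 6.1902927 × 10^8.
Tier 2: 19223²·(1 − 4634/19223)·2730/4634 = 1.6521646 × 10^8.
Tier 1: 9361²·(1 − 1776/9361)·2030/1776 = 8.115792 × 10^7.
Sum = 8.6540365 × 10^8.
SE = √(8.6540365 × 10^8) = 29417.7.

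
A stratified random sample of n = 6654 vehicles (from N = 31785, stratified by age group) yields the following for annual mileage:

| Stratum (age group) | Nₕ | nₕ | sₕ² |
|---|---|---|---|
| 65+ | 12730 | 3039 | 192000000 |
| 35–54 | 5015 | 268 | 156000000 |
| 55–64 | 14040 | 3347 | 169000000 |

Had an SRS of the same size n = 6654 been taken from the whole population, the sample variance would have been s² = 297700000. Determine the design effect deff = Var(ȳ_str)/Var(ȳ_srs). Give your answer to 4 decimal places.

Var(ȳ_str) = Σ Wₕ²(1−fₕ)sₕ²/nₕ with Wₕ = Nₕ/31785:
  65+: (12730/31785)²·(1−3039/12730)·192000000/3039 = 7714.772
  35–54: (5015/31785)²·(1−268/5015)·156000000/268 = 13716.255
  55–64: (14040/31785)²·(1−3347/14040)·169000000/3347 = 7503.316
  → Var(ȳ_str) = 28934.343.
Var(ȳ_srs) = (1 − 6654/31785)·297700000/6654 = 35373.953.
deff = 28934.343 / 35373.953 = 0.8180.

0.8180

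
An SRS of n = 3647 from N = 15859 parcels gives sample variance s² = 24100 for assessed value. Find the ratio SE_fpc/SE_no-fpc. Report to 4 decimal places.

0.8775

f = n/N = 3647/15859 = 0.22996406.
SE_no-fpc = √(s²/n) = 2.5706363; SE_fpc = √((1−f)s²/n) = 2.2557769.
Ratio = √(1−f) = 0.87751692.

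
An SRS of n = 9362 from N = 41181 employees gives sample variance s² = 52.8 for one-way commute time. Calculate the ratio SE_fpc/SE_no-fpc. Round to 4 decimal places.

f = n/N = 9362/41181 = 0.22733785.
SE_no-fpc = √(s²/n) = 0.075098739; SE_fpc = √((1−f)s²/n) = 0.066012695.
Ratio = √(1−f) = 0.87901203.

0.8790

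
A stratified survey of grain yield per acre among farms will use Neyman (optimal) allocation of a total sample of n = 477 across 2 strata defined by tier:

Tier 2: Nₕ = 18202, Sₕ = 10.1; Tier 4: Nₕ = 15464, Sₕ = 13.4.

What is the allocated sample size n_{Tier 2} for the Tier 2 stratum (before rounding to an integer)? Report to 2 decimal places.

224.24

Neyman allocation: nₕ = n·NₕSₕ / Σⱼ NⱼSⱼ.
Σ NⱼSⱼ = 18202·10.1 + 15464·13.4 = 391057.8.
n_{Tier 2} = 477·18202·10.1 / 391057.8 = 224.24.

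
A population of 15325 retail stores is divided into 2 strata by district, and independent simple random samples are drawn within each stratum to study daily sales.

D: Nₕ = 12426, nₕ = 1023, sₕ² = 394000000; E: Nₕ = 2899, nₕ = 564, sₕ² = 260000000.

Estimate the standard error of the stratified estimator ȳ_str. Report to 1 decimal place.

Var(ȳ_str) = Σₕ Wₕ²(1 − fₕ)sₕ²/nₕ with Wₕ = Nₕ/N, N = 15325.
D: Wₕ = 0.81083197; term = 0.81083197²·(1 − 0.08232738)·394000000/1023 = 232364.67.
E: Wₕ = 0.18916803; term = 0.18916803²·(1 − 0.19454984)·260000000/564 = 13287.044.
Sum = 245651.71.
SE = √(245651.71) = 495.6.

495.6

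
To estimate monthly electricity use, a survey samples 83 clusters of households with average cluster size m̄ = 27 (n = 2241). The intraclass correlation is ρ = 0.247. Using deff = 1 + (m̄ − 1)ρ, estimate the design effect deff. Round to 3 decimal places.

7.422

deff = 1 + (27 − 1)·0.247 = 1 + 6.422 = 7.422.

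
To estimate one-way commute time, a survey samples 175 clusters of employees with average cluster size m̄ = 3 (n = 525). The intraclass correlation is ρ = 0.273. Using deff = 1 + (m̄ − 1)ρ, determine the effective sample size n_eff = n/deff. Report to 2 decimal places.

deff = 1 + (3 − 1)·0.273 = 1 + 0.546 = 1.546.
n_eff = 525 / 1.546 = 339.59.

339.59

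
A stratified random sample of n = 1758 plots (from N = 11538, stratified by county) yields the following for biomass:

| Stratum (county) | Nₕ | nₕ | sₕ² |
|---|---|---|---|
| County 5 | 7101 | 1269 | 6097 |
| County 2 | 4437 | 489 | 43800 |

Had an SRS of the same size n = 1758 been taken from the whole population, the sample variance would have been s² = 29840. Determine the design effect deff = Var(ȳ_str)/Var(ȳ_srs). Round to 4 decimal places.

Var(ȳ_str) = Σ Wₕ²(1−fₕ)sₕ²/nₕ with Wₕ = Nₕ/11538:
  County 5: (7101/11538)²·(1−1269/7101)·6097/1269 = 1.4946191
  County 2: (4437/11538)²·(1−489/4437)·43800/489 = 11.786117
  → Var(ȳ_str) = 13.280736.
Var(ȳ_srs) = (1 − 1758/11538)·29840/1758 = 14.387597.
deff = 13.280736 / 14.387597 = 0.9231.

0.9231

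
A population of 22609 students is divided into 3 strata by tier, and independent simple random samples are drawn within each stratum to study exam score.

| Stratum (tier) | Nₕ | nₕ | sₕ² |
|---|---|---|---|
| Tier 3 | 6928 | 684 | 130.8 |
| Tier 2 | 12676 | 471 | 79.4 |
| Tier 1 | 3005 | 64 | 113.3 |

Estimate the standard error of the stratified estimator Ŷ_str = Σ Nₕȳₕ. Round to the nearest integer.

Var(Ŷ_str) = Σₕ Nₕ²(1 − fₕ)sₕ²/nₕ.
Tier 3: 6928²·(1 − 684/6928)·130.8/684 = 8.2722265 × 10^6.
Tier 2: 12676²·(1 − 471/12676)·79.4/471 = 2.6080722 × 10^7.
Tier 1: 3005²·(1 − 64/3005)·113.3/64 = 1.56455 × 10^7.
Sum = 4.9998449 × 10^7.
SE = √(4.9998449 × 10^7) = 7071.

7071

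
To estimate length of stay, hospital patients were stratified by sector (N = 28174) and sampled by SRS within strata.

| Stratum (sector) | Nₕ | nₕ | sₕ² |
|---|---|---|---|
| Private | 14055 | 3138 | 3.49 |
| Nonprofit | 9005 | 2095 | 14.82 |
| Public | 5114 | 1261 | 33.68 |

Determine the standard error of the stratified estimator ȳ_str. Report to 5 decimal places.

Var(ȳ_str) = Σₕ Wₕ²(1 − fₕ)sₕ²/nₕ with Wₕ = Nₕ/N, N = 28174.
Private: Wₕ = 0.49886420; term = 0.49886420²·(1 − 0.22326574)·3.49/3138 = 2.1498573 × 10^-4.
Nonprofit: Wₕ = 0.31962093; term = 0.31962093²·(1 − 0.23264853)·14.82/2095 = 5.5453495 × 10^-4.
Public: Wₕ = 0.18151487; term = 0.18151487²·(1 − 0.24657802)·33.68/1261 = 6.6300943 × 10^-4.
Sum = 0.0014325301.
SE = √(0.0014325301) = 0.03785.

0.03785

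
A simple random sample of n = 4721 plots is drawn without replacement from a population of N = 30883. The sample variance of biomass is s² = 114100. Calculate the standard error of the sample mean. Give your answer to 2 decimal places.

Under SRS without replacement, Var(ȳ) = (1 − f)·s²/n with f = n/N = 4721/30883 = 0.15286727.
Var(ȳ) = (1 − 0.15286727)·114100/4721 = 0.84713273·24.168608 = 20.474019.
SE(ȳ) = √(20.474019) = 4.52.

4.52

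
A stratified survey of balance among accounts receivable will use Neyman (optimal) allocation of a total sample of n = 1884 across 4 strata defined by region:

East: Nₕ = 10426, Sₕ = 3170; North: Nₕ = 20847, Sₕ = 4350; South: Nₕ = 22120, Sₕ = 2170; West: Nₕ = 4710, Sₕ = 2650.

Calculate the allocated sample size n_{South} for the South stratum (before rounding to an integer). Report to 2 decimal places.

490.90

Neyman allocation: nₕ = n·NₕSₕ / Σⱼ NⱼSⱼ.
Σ NⱼSⱼ = 10426·3170 + 20847·4350 + 22120·2170 + 4710·2650 = 1.8421677 × 10^8.
n_{South} = 1884·22120·2170 / (1.8421677 × 10^8) = 490.90.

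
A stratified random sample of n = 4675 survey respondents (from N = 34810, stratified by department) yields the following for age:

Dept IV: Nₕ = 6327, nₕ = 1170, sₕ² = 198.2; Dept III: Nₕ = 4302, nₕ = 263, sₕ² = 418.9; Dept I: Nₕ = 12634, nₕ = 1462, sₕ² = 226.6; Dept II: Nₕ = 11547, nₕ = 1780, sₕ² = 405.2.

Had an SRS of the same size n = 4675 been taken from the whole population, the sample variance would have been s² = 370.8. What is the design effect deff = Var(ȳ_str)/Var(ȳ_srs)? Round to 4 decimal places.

0.9706

Var(ȳ_str) = Σ Wₕ²(1−fₕ)sₕ²/nₕ with Wₕ = Nₕ/34810:
  Dept IV: (6327/34810)²·(1−1170/6327)·198.2/1170 = 0.0045614688
  Dept III: (4302/34810)²·(1−263/4302)·418.9/263 = 0.022839723
  Dept I: (12634/34810)²·(1−1462/12634)·226.6/1462 = 0.018054118
  Dept II: (11547/34810)²·(1−1780/11547)·405.2/1780 = 0.021187111
  → Var(ȳ_str) = 0.066642421.
Var(ȳ_srs) = (1 − 4675/34810)·370.8/4675 = 0.068663397.
deff = 0.066642421 / 0.068663397 = 0.9706.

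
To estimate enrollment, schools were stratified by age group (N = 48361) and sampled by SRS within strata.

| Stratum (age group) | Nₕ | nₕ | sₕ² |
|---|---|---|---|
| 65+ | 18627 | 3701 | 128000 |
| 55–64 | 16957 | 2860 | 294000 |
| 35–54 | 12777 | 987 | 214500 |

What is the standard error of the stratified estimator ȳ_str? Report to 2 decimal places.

Var(ȳ_str) = Σₕ Wₕ²(1 − fₕ)sₕ²/nₕ with Wₕ = Nₕ/N, N = 48361.
65+: Wₕ = 0.38516573; term = 0.38516573²·(1 − 0.19869007)·128000/3701 = 4.1113712.
55–64: Wₕ = 0.35063378; term = 0.35063378²·(1 − 0.16866191)·294000/2860 = 10.506703.
35–54: Wₕ = 0.26420049; term = 0.26420049²·(1 − 0.07724818)·214500/987 = 13.997881.
Sum = 28.615955.
SE = √(28.615955) = 5.35.

5.35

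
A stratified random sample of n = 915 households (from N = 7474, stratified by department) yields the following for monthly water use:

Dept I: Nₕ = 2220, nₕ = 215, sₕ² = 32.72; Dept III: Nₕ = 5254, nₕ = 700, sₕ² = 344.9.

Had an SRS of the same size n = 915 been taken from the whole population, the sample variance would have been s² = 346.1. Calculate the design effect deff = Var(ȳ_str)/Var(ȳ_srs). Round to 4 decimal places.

0.6723

Var(ȳ_str) = Σ Wₕ²(1−fₕ)sₕ²/nₕ with Wₕ = Nₕ/7474:
  Dept I: (2220/7474)²·(1−215/2220)·32.72/215 = 0.012126515
  Dept III: (5254/7474)²·(1−700/5254)·344.9/700 = 0.21104354
  → Var(ȳ_str) = 0.22317006.
Var(ȳ_srs) = (1 − 915/7474)·346.1/915 = 0.33194417.
deff = 0.22317006 / 0.33194417 = 0.6723.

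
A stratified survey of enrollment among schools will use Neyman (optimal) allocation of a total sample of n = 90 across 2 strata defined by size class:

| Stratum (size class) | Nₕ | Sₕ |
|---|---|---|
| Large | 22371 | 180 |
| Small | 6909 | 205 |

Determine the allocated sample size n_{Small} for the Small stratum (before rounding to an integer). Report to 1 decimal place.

Neyman allocation: nₕ = n·NₕSₕ / Σⱼ NⱼSⱼ.
Σ NⱼSⱼ = 22371·180 + 6909·205 = 5.443125 × 10^6.
n_{Small} = 90·6909·205 / (5.443125 × 10^6) = 23.4.

23.4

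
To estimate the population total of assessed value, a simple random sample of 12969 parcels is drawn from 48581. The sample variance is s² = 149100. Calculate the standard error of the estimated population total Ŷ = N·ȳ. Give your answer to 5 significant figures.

141030

Var(Ŷ) = N²·Var(ȳ) = N²·(1 − n/N)·s²/n.
f = 12969/48581 = 0.26695622; Var(ȳ) = 0.73304378·149100/12969 = 8.4275448.
Var(Ŷ) = 48581² · 8.4275448 = 1.9889963 × 10^10.
SE(Ŷ) = √(1.9889963 × 10^10) = 141030.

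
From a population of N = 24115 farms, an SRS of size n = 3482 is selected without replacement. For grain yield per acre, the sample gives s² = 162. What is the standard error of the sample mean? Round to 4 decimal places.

Under SRS without replacement, Var(ȳ) = (1 − f)·s²/n with f = n/N = 3482/24115 = 0.14439146.
Var(ȳ) = (1 − 0.14439146)·162/3482 = 0.85560854·0.046524986 = 0.039807175.
SE(ȳ) = √(0.039807175) = 0.1995.

0.1995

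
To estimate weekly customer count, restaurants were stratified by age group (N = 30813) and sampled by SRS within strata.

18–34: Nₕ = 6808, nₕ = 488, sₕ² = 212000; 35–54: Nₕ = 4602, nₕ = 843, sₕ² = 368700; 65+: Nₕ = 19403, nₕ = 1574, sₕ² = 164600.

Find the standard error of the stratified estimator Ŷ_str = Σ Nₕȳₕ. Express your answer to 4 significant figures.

249900

Var(Ŷ_str) = Σₕ Nₕ²(1 − fₕ)sₕ²/nₕ.
18–34: 6808²·(1 − 488/6808)·212000/488 = 1.8691866 × 10^10.
35–54: 4602²·(1 − 843/4602)·368700/843 = 7.5659681 × 10^9.
65+: 19403²·(1 − 1574/19403)·164600/1574 = 3.6176036 × 10^10.
Sum = 6.243387 × 10^10.
SE = √(6.243387 × 10^10) = 249900.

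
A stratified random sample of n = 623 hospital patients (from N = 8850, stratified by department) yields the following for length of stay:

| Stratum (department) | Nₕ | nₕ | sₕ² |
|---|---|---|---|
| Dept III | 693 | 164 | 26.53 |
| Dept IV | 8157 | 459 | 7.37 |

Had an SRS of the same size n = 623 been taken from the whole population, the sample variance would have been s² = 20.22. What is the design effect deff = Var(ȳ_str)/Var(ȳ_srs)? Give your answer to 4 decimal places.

0.4518

Var(ȳ_str) = Σ Wₕ²(1−fₕ)sₕ²/nₕ with Wₕ = Nₕ/8850:
  Dept III: (693/8850)²·(1−164/693)·26.53/164 = 7.5717413 × 10^-4
  Dept IV: (8157/8850)²·(1−459/8157)·7.37/459 = 0.012872907
  → Var(ȳ_str) = 0.013630081.
Var(ȳ_srs) = (1 − 623/8850)·20.22/623 = 0.030171113.
deff = 0.013630081 / 0.030171113 = 0.4518.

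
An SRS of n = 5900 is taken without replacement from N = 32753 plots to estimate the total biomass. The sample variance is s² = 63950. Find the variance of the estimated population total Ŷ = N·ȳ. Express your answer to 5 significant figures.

Var(Ŷ) = N²·Var(ȳ) = N²·(1 − n/N)·s²/n.
f = 5900/32753 = 0.18013617; Var(ȳ) = 0.81986383·63950/5900 = 8.8864901.
Var(Ŷ) = 32753² · 8.8864901 = 9.5330623 × 10^9.

9.5331 × 10^9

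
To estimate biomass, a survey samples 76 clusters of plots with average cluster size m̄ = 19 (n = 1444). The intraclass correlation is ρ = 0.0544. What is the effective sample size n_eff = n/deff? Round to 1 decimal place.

deff = 1 + (19 − 1)·0.0544 = 1 + 0.9792 = 1.9792.
n_eff = 1444 / 1.9792 = 729.6.

729.6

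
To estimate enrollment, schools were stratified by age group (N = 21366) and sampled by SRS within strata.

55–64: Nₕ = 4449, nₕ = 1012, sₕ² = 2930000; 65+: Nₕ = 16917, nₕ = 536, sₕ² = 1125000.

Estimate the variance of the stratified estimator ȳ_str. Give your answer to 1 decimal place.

Var(ȳ_str) = Σₕ Wₕ²(1 − fₕ)sₕ²/nₕ with Wₕ = Nₕ/N, N = 21366.
55–64: Wₕ = 0.20822803; term = 0.20822803²·(1 − 0.22746685)·2930000/1012 = 96.980093.
65+: Wₕ = 0.79177197; term = 0.79177197²·(1 − 0.03168410)·1125000/536 = 1274.1045.
Sum = 1371.0846.

1371.1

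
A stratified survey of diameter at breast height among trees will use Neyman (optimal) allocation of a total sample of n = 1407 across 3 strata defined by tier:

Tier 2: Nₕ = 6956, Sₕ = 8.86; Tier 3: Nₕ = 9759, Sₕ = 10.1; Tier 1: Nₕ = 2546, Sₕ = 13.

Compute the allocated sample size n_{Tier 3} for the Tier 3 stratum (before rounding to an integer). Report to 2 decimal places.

717.47

Neyman allocation: nₕ = n·NₕSₕ / Σⱼ NⱼSⱼ.
Σ NⱼSⱼ = 6956·8.86 + 9759·10.1 + 2546·13 = 193294.06.
n_{Tier 3} = 1407·9759·10.1 / 193294.06 = 717.47.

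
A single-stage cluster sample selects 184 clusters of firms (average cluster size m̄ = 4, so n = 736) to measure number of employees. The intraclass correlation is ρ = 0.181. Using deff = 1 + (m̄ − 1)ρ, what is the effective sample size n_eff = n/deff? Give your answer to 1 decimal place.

477.0

deff = 1 + (4 − 1)·0.181 = 1 + 0.543 = 1.543.
n_eff = 736 / 1.543 = 477.0.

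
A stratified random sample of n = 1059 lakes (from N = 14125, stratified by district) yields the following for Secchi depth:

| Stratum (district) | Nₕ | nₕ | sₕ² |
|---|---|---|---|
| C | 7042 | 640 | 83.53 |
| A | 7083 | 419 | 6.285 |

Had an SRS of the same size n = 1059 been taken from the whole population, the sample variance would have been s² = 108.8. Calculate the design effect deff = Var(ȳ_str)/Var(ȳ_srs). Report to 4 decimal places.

Var(ȳ_str) = Σ Wₕ²(1−fₕ)sₕ²/nₕ with Wₕ = Nₕ/14125:
  C: (7042/14125)²·(1−640/7042)·83.53/640 = 0.029491529
  A: (7083/14125)²·(1−419/7083)·6.285/419 = 0.0035486779
  → Var(ȳ_str) = 0.033040207.
Var(ȳ_srs) = (1 − 1059/14125)·108.8/1059 = 0.095035778.
deff = 0.033040207 / 0.095035778 = 0.3477.

0.3477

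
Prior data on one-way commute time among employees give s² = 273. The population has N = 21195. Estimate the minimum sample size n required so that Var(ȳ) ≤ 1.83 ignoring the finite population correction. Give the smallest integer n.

Without fpc, n₀ = s²/D = 273/1.83 = 149.1803.
Rounding up, n = 150.

150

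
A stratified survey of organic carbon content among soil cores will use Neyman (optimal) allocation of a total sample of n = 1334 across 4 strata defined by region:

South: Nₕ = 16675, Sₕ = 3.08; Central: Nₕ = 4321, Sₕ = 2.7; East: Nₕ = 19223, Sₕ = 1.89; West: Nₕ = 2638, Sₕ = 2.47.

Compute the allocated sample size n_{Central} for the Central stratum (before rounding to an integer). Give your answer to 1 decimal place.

147.0

Neyman allocation: nₕ = n·NₕSₕ / Σⱼ NⱼSⱼ.
Σ NⱼSⱼ = 16675·3.08 + 4321·2.7 + 19223·1.89 + 2638·2.47 = 105873.03.
n_{Central} = 1334·4321·2.7 / 105873.03 = 147.0.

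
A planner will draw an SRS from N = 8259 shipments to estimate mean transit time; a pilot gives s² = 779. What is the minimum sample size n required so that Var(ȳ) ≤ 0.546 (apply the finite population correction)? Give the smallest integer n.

1217

Without fpc, n₀ = s²/D = 779/0.546 = 1426.7399.
With fpc, (1 − n/N)·s²/n ≤ D requires n ≥ n₀/(1 + n₀/N) = 1426.7399/(1 + 1426.7399/8259) = 1216.5766.
Rounding up, n = 1217.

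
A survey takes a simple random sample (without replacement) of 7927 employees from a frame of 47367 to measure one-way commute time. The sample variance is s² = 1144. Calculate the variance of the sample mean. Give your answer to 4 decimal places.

0.1202

Under SRS without replacement, Var(ȳ) = (1 − f)·s²/n with f = n/N = 7927/47367 = 0.16735280.
Var(ȳ) = (1 − 0.16735280)·1144/7927 = 0.83264720·0.14431689 = 0.12016506.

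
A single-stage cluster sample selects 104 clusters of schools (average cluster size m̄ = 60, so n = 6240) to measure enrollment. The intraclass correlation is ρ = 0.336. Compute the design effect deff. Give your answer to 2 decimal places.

deff = 1 + (60 − 1)·0.336 = 1 + 19.824 = 20.824.

20.82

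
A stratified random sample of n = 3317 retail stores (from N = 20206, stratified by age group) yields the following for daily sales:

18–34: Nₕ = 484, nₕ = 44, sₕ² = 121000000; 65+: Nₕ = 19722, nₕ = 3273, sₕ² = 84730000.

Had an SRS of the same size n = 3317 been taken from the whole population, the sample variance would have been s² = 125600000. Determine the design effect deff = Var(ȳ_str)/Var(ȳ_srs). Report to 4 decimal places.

0.6952

Var(ȳ_str) = Σ Wₕ²(1−fₕ)sₕ²/nₕ with Wₕ = Nₕ/20206:
  18–34: (484/20206)²·(1−44/484)·121000000/44 = 1434.3992
  65+: (19722/20206)²·(1−3273/19722)·84730000/3273 = 20569.369
  → Var(ȳ_str) = 22003.768.
Var(ȳ_srs) = (1 − 3317/20206)·125600000/3317 = 31649.566.
deff = 22003.768 / 31649.566 = 0.6952.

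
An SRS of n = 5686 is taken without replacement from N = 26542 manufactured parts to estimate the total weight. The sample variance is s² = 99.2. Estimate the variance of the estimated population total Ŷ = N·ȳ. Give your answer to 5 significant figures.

Var(Ŷ) = N²·Var(ȳ) = N²·(1 − n/N)·s²/n.
f = 5686/26542 = 0.21422651; Var(ȳ) = 0.78577349·99.2/5686 = 0.013708887.
Var(Ŷ) = 26542² · 0.013708887 = 9.6576061 × 10^6.

9.6576 × 10^6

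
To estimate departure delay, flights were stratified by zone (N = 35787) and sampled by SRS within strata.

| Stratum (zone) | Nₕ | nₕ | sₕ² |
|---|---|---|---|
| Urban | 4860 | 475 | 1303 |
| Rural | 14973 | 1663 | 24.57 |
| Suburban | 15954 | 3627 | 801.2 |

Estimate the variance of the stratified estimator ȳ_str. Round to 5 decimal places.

Var(ȳ_str) = Σₕ Wₕ²(1 − fₕ)sₕ²/nₕ with Wₕ = Nₕ/N, N = 35787.
Urban: Wₕ = 0.13580350; term = 0.13580350²·(1 − 0.09773663)·1303/475 = 0.045646353.
Rural: Wₕ = 0.41839215; term = 0.41839215²·(1 − 0.11106659)·24.57/1663 = 0.0022990542.
Suburban: Wₕ = 0.44580434; term = 0.44580434²·(1 − 0.22734111)·801.2/3627 = 0.033921089.
Sum = 0.081866496.

0.08187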